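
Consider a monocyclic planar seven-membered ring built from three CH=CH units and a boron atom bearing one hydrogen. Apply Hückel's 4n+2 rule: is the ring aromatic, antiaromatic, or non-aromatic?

Every ring atom contributes a p orbital perpendicular to the ring (the double-bond atoms are sp², each contributing one p electron; the boron has an empty p orbital), so the π system is cyclic and fully conjugated.
Adding the contributions, 3 × 2 = 6 from the double-bond units + 0 from the BH atom = 6.
Since 6 = 4·1 + 2, the ring meets the 4n+2 criterion.

Aromatic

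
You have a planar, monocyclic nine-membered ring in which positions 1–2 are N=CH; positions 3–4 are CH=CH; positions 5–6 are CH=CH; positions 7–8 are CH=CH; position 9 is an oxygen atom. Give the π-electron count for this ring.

10

All ring atoms are sp² and supply a p orbital to the ring (every atom in a ring double bond is sp² and brings one electron to the p orbital; each sp² =N– keeps its lone pair in-plane and puts one electron into the π system; the oxygen donates one lone pair from its p orbital); the conjugation is uninterrupted.
Adding the contributions, 4 × 2 = 8 from the double-bond units + 2 from the O atom = 10.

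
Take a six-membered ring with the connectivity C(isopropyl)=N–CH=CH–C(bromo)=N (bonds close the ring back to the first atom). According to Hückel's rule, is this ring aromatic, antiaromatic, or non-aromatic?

Aromatic

Every ring atom contributes a p orbital perpendicular to the ring (every atom in a ring double bond is sp² and brings one electron to the p orbital; each =N– nitrogen is pyridine-type (lone pair in the sp² plane, one electron in the p orbital)), so the π system is cyclic and fully conjugated.
Tallying contributions gives 3 × 2 = 6 from the 3 double-bond units.
That gives a 4n+2 count (6, n = 1).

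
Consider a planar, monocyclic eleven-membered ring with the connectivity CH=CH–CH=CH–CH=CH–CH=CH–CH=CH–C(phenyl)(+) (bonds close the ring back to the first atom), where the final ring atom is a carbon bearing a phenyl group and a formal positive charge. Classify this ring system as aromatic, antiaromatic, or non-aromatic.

All ring atoms are sp² and supply a p orbital to the ring (the double-bond atoms are sp², each contributing one p electron; the carbocation has an empty p orbital); the conjugation is uninterrupted.
Adding the contributions, 5 × 2 = 10 from the double-bond units + 0 from the C(phenyl)(+) atom = 10.
Since 10 = 4·2 + 2, the ring meets the 4n+2 criterion.

Aromatic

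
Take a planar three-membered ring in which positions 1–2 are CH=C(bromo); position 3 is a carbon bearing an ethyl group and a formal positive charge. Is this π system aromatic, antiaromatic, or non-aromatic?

Aromatic

Every ring atom contributes a p orbital perpendicular to the ring (the double-bond atoms are sp², each contributing one p electron; the carbocation has an empty p orbital), so the π system is cyclic and fully conjugated.
π-electron count: 1 × 2 = 2 from the double-bond unit + 0 from the C(ethyl)(+) atom = 2.
That gives a 4n+2 count (2, n = 0).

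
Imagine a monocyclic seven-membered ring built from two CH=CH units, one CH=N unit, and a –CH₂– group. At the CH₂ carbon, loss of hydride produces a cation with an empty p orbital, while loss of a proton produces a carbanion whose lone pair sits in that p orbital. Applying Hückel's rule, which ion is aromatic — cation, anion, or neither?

In both ions every ring atom is sp² and contributes a p orbital, so both rings are fully conjugated.
Cation: 3 × 2 + 0 = 6 π electrons → 4(1)+2, aromatic.
Anion: 3 × 2 + 2 = 8 π electrons → 4(2), antiaromatic.

The cation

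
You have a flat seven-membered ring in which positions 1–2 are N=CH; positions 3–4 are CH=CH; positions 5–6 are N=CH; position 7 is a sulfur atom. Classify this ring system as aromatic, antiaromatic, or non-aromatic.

Every ring atom contributes a p orbital perpendicular to the ring (each doubly-bonded ring atom is sp² with one p-orbital electron; the doubly-bonded nitrogens are pyridine-type — their lone pairs lie in the ring plane, leaving one electron in the p orbital; the sulfur donates one lone pair from its p orbital), so the π system is cyclic and fully conjugated.
Counting π electrons: 3 × 2 = 6 from the double-bond units + 2 from the S atom = 8.
With 8 = 4·2 π electrons, Hückel's rule classifies the planar ring as antiaromatic.

Antiaromatic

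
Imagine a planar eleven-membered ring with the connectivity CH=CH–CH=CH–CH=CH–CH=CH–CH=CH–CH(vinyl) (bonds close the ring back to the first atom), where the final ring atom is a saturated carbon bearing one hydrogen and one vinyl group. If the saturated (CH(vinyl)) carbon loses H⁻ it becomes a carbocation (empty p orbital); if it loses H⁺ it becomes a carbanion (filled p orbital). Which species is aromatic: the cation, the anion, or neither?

Both ions have a continuous loop of p orbitals — each ring atom is sp².
Cation: 5 × 2 + 0 = 10 π electrons → 4(2)+2, aromatic.
Anion: 5 × 2 + 2 = 12 π electrons → 4(3), antiaromatic.

The cation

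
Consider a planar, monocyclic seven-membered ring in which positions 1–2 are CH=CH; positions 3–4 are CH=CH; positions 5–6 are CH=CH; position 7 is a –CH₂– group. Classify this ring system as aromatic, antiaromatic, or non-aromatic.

Because the tetrahedral CH₂ carbon is sp³ and has no p orbital in the ring π system at the CH2 position, the π system cannot extend all the way around the ring.
A ring that is not fully conjugated cannot be aromatic or antiaromatic regardless of its π-electron count.

Non-aromatic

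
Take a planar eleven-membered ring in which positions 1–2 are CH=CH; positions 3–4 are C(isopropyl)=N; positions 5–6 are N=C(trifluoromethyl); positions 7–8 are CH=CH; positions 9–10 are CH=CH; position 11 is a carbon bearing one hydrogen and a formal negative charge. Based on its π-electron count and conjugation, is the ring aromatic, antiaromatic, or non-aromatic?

Antiaromatic

Every ring atom contributes a p orbital perpendicular to the ring (every atom in a ring double bond is sp² and brings one electron to the p orbital; each =N– nitrogen is pyridine-type (lone pair in the sp² plane, one electron in the p orbital); the carbanion's lone pair occupies the p orbital), so the π system is cyclic and fully conjugated.
Tallying contributions gives 5 × 2 = 10 from the double-bond units + 2 from the CH(-) atom = 12.
12 is a 4n count (n = 3), so the planar conjugated ring is antiaromatic.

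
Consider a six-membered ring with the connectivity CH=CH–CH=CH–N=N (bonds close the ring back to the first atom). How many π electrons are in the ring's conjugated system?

The p orbitals form a continuous loop: the double-bond atoms are sp², each contributing one p electron; each sp² =N– keeps its lone pair in-plane and puts one electron into the π system. The ring is fully conjugated.
Counting π electrons: 3 × 2 = 6 from the 3 double-bond units.

6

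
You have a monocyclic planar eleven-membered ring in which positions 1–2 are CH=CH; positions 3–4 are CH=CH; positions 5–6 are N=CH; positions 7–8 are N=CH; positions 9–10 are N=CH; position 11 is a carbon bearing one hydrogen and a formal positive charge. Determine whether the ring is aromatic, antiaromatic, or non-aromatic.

All ring atoms are sp² and supply a p orbital to the ring (the double-bond atoms are sp², each contributing one p electron; each sp² =N– keeps its lone pair in-plane and puts one electron into the π system; the carbocation has an empty p orbital); the conjugation is uninterrupted.
Counting π electrons: 5 × 2 = 10 from the double-bond units + 0 from the CH(+) atom = 10.
Since 10 = 4·2 + 2, the ring meets the 4n+2 criterion.

Aromatic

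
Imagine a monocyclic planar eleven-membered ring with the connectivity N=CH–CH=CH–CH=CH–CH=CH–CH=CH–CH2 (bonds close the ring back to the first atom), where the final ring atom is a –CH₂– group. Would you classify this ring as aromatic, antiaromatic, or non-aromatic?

The CH2 carbon is saturated: the tetrahedral CH₂ carbon is sp³ and has no p orbital in the ring π system. Conjugation is not continuous around the ring.
Hückel's rule only applies to fully conjugated rings, so this one is simply non-aromatic.

Non-aromatic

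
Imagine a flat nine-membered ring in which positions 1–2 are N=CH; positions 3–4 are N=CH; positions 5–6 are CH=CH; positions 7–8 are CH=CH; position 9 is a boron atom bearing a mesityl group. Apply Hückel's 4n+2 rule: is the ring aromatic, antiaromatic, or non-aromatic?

Antiaromatic

All ring atoms are sp² and supply a p orbital to the ring (every atom in a ring double bond is sp² and brings one electron to the p orbital; the doubly-bonded nitrogens are pyridine-type — their lone pairs lie in the ring plane, leaving one electron in the p orbital; the boron has an empty p orbital); the conjugation is uninterrupted.
Tallying contributions gives 4 × 2 = 8 from the double-bond units + 0 from the B(mesityl) atom = 8.
8 is a 4n count (n = 2), so the planar conjugated ring is antiaromatic.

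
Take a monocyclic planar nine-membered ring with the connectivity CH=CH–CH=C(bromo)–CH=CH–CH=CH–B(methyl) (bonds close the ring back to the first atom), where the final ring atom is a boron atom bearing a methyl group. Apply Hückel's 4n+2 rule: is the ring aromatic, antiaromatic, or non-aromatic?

Antiaromatic

Check conjugation: every atom in a ring double bond is sp² and brings one electron to the p orbital; the boron has an empty p orbital — every position has a p orbital, so the cyclic π system is continuous.
Adding the contributions, 4 × 2 = 8 from the double-bond units + 0 from the B(methyl) atom = 8.
8 is a 4n count (n = 2), so the planar conjugated ring is antiaromatic.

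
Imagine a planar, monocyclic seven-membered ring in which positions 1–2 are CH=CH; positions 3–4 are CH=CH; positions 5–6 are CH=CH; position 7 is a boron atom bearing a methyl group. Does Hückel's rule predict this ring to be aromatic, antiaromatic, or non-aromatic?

All ring atoms are sp² and supply a p orbital to the ring (the double-bond atoms are sp², each contributing one p electron; the boron has an empty p orbital); the conjugation is uninterrupted.
Adding the contributions, 3 × 2 = 6 from the double-bond units + 0 from the B(methyl) atom = 6.
That gives a 4n+2 count (6, n = 1).

Aromatic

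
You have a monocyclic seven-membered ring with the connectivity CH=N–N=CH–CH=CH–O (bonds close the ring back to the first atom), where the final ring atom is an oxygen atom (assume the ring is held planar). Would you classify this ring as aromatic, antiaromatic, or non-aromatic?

Antiaromatic

Every ring atom contributes a p orbital perpendicular to the ring (every atom in a ring double bond is sp² and brings one electron to the p orbital; the doubly-bonded nitrogens are pyridine-type — their lone pairs lie in the ring plane, leaving one electron in the p orbital; the oxygen donates one lone pair from its p orbital), so the π system is cyclic and fully conjugated.
Adding the contributions, 3 × 2 = 6 from the double-bond units + 2 from the O atom = 8.
With 8 = 4·2 π electrons, Hückel's rule classifies the planar ring as antiaromatic.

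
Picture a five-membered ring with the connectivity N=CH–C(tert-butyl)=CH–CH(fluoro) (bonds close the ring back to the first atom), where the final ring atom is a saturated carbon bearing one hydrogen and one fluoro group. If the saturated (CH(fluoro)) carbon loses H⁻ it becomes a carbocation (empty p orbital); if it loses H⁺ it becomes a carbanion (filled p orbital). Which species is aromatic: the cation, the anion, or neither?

The anion

Both ions have a continuous loop of p orbitals — each ring atom is sp².
Cation: 2 × 2 + 0 = 4 π electrons → 4(1), antiaromatic.
Anion: 2 × 2 + 2 = 6 π electrons → 4(1)+2, aromatic.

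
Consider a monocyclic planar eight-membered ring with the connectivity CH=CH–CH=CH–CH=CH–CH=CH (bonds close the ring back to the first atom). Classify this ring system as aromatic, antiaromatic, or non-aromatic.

Every ring atom contributes a p orbital perpendicular to the ring (each doubly-bonded ring atom is sp² with one p-orbital electron), so the π system is cyclic and fully conjugated.
Counting π electrons: 4 × 2 = 8 from the 4 double-bond units.
8 is a 4n count (n = 2), so the planar conjugated ring is antiaromatic.

Antiaromatic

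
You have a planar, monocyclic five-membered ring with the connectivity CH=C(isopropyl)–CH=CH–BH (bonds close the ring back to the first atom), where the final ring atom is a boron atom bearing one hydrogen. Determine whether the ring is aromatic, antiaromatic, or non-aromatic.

The p orbitals form a continuous loop: every atom in a ring double bond is sp² and brings one electron to the p orbital; the boron has an empty p orbital. The ring is fully conjugated.
π-electron count: 2 × 2 = 4 from the double-bond units + 0 from the BH atom = 4.
With 4 = 4·1 π electrons, Hückel's rule classifies the planar ring as antiaromatic.

Antiaromatic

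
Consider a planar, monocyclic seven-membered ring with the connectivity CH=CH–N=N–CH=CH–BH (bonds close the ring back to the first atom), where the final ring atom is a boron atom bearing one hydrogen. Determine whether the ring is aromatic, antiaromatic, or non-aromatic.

Aromatic

The p orbitals form a continuous loop: each doubly-bonded ring atom is sp² with one p-orbital electron; the doubly-bonded nitrogens are pyridine-type — their lone pairs lie in the ring plane, leaving one electron in the p orbital; the boron has an empty p orbital. The ring is fully conjugated.
π-electron count: 3 × 2 = 6 from the double-bond units + 0 from the BH atom = 6.
That gives a 4n+2 count (6, n = 1).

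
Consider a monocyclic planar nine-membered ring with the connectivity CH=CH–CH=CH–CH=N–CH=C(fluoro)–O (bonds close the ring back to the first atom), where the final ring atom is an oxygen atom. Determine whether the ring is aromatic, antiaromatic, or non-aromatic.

Every ring atom contributes a p orbital perpendicular to the ring (the double-bond atoms are sp², each contributing one p electron; each =N– nitrogen is pyridine-type (lone pair in the sp² plane, one electron in the p orbital); the oxygen donates one lone pair from its p orbital), so the π system is cyclic and fully conjugated.
Counting π electrons: 4 × 2 = 8 from the double-bond units + 2 from the O atom = 10.
That gives a 4n+2 count (10, n = 2).

Aromatic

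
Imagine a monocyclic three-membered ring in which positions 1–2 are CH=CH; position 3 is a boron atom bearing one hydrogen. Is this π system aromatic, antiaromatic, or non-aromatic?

All ring atoms are sp² and supply a p orbital to the ring (the double-bond atoms are sp², each contributing one p electron; the boron has an empty p orbital); the conjugation is uninterrupted.
Counting π electrons: 1 × 2 = 2 from the double-bond unit + 0 from the BH atom = 2.
2 = 4(0) + 2, which satisfies Hückel's 4n+2 rule.

Aromatic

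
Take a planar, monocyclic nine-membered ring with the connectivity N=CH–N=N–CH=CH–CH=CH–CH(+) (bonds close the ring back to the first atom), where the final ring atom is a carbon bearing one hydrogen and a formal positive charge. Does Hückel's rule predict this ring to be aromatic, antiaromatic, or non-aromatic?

The p orbitals form a continuous loop: each doubly-bonded ring atom is sp² with one p-orbital electron; each sp² =N– keeps its lone pair in-plane and puts one electron into the π system; the carbocation has an empty p orbital. The ring is fully conjugated.
Tallying contributions gives 4 × 2 = 8 from the double-bond units + 0 from the CH(+) atom = 8.
8 is a 4n count (n = 2), so the planar conjugated ring is antiaromatic.

Antiaromatic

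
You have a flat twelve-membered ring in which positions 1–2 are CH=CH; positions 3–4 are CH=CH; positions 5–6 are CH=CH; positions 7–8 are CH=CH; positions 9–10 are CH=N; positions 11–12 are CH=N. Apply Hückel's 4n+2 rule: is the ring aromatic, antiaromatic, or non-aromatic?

Antiaromatic

Every ring atom contributes a p orbital perpendicular to the ring (every atom in a ring double bond is sp² and brings one electron to the p orbital; each =N– nitrogen is pyridine-type (lone pair in the sp² plane, one electron in the p orbital)), so the π system is cyclic and fully conjugated.
π-electron count: 6 × 2 = 12 from the 6 double-bond units.
With 12 = 4·3 π electrons, Hückel's rule classifies the planar ring as antiaromatic.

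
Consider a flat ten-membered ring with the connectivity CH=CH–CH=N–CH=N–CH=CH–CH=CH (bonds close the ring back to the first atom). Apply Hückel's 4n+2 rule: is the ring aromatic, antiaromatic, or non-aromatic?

Check conjugation: the double-bond atoms are sp², each contributing one p electron; each =N– nitrogen is pyridine-type (lone pair in the sp² plane, one electron in the p orbital) — every position has a p orbital, so the cyclic π system is continuous.
π-electron count: 5 × 2 = 10 from the 5 double-bond units.
10 = 4(2) + 2, which satisfies Hückel's 4n+2 rule.

Aromatic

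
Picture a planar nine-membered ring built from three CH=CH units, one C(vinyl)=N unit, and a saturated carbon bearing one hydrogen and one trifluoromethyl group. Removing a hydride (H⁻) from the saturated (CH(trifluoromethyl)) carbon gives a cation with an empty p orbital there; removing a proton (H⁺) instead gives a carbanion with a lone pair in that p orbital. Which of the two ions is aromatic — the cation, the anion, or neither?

Once that carbon is sp², every ring atom has a p orbital and both ions are fully conjugated.
Cation: 4 × 2 + 0 = 8 π electrons → 4(2), antiaromatic.
Anion: 4 × 2 + 2 = 10 π electrons → 4(2)+2, aromatic.

The anion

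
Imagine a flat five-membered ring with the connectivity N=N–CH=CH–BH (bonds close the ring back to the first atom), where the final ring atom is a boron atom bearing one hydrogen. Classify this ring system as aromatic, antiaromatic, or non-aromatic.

Antiaromatic

The p orbitals form a continuous loop: the double-bond atoms are sp², each contributing one p electron; the doubly-bonded nitrogens are pyridine-type — their lone pairs lie in the ring plane, leaving one electron in the p orbital; the boron has an empty p orbital. The ring is fully conjugated.
Adding the contributions, 2 × 2 = 4 from the double-bond units + 0 from the BH atom = 4.
4 = 4(1); a planar, fully conjugated 4n system is antiaromatic.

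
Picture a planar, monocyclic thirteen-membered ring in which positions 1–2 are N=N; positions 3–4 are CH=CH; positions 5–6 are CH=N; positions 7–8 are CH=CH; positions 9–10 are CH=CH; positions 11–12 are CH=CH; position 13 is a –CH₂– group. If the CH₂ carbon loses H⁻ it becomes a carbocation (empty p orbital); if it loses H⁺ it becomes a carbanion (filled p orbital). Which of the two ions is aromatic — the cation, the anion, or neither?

Once that carbon is sp², every ring atom has a p orbital and both ions are fully conjugated.
Cation: 6 × 2 + 0 = 12 π electrons → 4(3), antiaromatic.
Anion: 6 × 2 + 2 = 14 π electrons → 4(3)+2, aromatic.

The anion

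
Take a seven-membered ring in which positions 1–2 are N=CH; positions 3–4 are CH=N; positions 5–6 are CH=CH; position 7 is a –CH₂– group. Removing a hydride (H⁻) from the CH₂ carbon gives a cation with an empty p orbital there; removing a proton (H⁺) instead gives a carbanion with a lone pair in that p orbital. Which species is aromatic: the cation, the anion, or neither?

The cation

Once that carbon is sp², every ring atom has a p orbital and both ions are fully conjugated.
Cation: 3 × 2 + 0 = 6 π electrons → 4(1)+2, aromatic.
Anion: 3 × 2 + 2 = 8 π electrons → 4(2), antiaromatic.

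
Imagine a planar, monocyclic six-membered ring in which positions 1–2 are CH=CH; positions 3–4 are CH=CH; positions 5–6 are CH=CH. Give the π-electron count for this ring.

6

Check conjugation: each doubly-bonded ring atom is sp² with one p-orbital electron — every position has a p orbital, so the cyclic π system is continuous.
Counting π electrons: 3 × 2 = 6 from the 3 double-bond units.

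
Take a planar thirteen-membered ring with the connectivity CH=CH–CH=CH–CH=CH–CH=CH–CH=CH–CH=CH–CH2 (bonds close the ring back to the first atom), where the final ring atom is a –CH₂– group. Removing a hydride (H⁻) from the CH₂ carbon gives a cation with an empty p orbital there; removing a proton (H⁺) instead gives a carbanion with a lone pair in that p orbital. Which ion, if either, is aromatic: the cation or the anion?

The anion

In either ion the ring is fully conjugated: every atom, including the new sp² carbon, supplies a p orbital.
Cation: 6 × 2 + 0 = 12 π electrons → 4(3), antiaromatic.
Anion: 6 × 2 + 2 = 14 π electrons → 4(3)+2, aromatic.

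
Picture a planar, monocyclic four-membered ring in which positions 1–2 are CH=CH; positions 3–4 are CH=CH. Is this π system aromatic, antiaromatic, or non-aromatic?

The p orbitals form a continuous loop: the double-bond atoms are sp², each contributing one p electron. The ring is fully conjugated.
Adding the contributions, 2 × 2 = 4 from the 2 double-bond units.
4 = 4(1); a planar, fully conjugated 4n system is antiaromatic.
This is cyclobutadiene.

Antiaromatic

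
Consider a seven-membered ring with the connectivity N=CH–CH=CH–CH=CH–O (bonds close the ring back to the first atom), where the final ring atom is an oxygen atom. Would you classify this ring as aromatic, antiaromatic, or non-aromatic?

Antiaromatic

All ring atoms are sp² and supply a p orbital to the ring (the double-bond atoms are sp², each contributing one p electron; each =N– nitrogen is pyridine-type (lone pair in the sp² plane, one electron in the p orbital); the oxygen donates one lone pair from its p orbital); the conjugation is uninterrupted.
Tallying contributions gives 3 × 2 = 6 from the double-bond units + 2 from the O atom = 8.
8 is a 4n count (n = 2), so the planar conjugated ring is antiaromatic.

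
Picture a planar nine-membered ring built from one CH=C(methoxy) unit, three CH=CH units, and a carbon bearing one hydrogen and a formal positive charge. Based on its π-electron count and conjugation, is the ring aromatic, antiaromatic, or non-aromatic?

Check conjugation: each doubly-bonded ring atom is sp² with one p-orbital electron; the carbocation has an empty p orbital — every position has a p orbital, so the cyclic π system is continuous.
π-electron count: 4 × 2 = 8 from the double-bond units + 0 from the CH(+) atom = 8.
With 8 = 4·2 π electrons, Hückel's rule classifies the planar ring as antiaromatic.

Antiaromatic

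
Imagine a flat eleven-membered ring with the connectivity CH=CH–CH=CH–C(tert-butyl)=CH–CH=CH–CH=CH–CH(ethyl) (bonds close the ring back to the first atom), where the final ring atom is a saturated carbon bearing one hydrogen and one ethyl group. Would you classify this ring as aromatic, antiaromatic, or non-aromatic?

Because that saturated carbon is sp³ and has no p orbital in the ring π system at the CH(ethyl) position, the π system cannot extend all the way around the ring.
Hückel's rule only applies to fully conjugated rings, so this one is simply non-aromatic.

Non-aromatic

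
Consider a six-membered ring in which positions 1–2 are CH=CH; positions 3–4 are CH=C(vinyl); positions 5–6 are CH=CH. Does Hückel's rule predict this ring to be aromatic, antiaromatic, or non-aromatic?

Aromatic

All ring atoms are sp² and supply a p orbital to the ring (the double-bond atoms are sp², each contributing one p electron); the conjugation is uninterrupted.
Adding the contributions, 3 × 2 = 6 from the 3 double-bond units.
That gives a 4n+2 count (6, n = 1).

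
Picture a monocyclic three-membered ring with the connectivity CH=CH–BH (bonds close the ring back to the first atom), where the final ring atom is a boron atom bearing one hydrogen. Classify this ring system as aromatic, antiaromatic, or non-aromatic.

All ring atoms are sp² and supply a p orbital to the ring (the double-bond atoms are sp², each contributing one p electron; the boron has an empty p orbital); the conjugation is uninterrupted.
Counting π electrons: 1 × 2 = 2 from the double-bond unit + 0 from the BH atom = 2.
With 2 π electrons (n = 0), the Hückel 4n+2 condition holds.

Aromatic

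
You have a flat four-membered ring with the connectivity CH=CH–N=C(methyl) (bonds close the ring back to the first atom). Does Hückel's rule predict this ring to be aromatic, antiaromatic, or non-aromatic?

The p orbitals form a continuous loop: each doubly-bonded ring atom is sp² with one p-orbital electron; each =N– nitrogen is pyridine-type (lone pair in the sp² plane, one electron in the p orbital). The ring is fully conjugated.
Adding the contributions, 2 × 2 = 4 from the 2 double-bond units.
4 is a 4n count (n = 1), so the planar conjugated ring is antiaromatic.

Antiaromatic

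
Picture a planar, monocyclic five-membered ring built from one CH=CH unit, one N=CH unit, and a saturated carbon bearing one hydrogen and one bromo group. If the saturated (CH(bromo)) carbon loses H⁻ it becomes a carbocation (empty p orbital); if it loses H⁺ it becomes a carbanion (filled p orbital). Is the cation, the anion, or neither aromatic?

In either ion the ring is fully conjugated: every atom, including the new sp² carbon, supplies a p orbital.
Cation: 2 × 2 + 0 = 4 π electrons → 4(1), antiaromatic.
Anion: 2 × 2 + 2 = 6 π electrons → 4(1)+2, aromatic.

The anion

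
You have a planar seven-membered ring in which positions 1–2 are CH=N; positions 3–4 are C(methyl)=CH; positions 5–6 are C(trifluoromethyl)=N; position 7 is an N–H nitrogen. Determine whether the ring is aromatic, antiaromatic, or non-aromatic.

Every ring atom contributes a p orbital perpendicular to the ring (every atom in a ring double bond is sp² and brings one electron to the p orbital; each sp² =N– keeps its lone pair in-plane and puts one electron into the π system; the pyrrole-type nitrogen donates its lone pair from the p orbital), so the π system is cyclic and fully conjugated.
Tallying contributions gives 3 × 2 = 6 from the double-bond units + 2 from the NH atom = 8.
With 8 = 4·2 π electrons, Hückel's rule classifies the planar ring as antiaromatic.

Antiaromatic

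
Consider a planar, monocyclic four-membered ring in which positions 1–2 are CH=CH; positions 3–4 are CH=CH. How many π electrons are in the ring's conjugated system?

The p orbitals form a continuous loop: each doubly-bonded ring atom is sp² with one p-orbital electron. The ring is fully conjugated.
Counting π electrons: 2 × 2 = 4 from the 2 double-bond units.
This is cyclobutadiene.

4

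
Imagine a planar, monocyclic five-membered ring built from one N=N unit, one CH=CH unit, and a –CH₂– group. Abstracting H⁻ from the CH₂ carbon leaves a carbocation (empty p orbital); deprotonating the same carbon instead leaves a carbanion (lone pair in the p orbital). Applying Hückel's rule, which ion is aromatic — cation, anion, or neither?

Once that carbon is sp², every ring atom has a p orbital and both ions are fully conjugated.
Cation: 2 × 2 + 0 = 4 π electrons → 4(1), antiaromatic.
Anion: 2 × 2 + 2 = 6 π electrons → 4(1)+2, aromatic.

The anion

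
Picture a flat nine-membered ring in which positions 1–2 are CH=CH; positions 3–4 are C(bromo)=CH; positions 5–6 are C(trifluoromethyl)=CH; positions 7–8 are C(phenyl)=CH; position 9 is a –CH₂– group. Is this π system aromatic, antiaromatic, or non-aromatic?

Because the tetrahedral CH₂ carbon is sp³ and has no p orbital in the ring π system at the CH2 position, the π system cannot extend all the way around the ring.
Hückel's rule only applies to fully conjugated rings, so this one is simply non-aromatic.

Non-aromatic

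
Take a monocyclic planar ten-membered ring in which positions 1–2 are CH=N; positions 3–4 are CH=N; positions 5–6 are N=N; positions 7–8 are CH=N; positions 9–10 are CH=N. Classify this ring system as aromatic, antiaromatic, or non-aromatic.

All ring atoms are sp² and supply a p orbital to the ring (each doubly-bonded ring atom is sp² with one p-orbital electron; each =N– nitrogen is pyridine-type (lone pair in the sp² plane, one electron in the p orbital)); the conjugation is uninterrupted.
π-electron count: 5 × 2 = 10 from the 5 double-bond units.
That gives a 4n+2 count (10, n = 2).

Aromatic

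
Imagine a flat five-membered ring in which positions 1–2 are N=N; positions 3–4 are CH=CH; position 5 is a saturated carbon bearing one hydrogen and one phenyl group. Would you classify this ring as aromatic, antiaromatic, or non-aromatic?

Non-aromatic

The CH(phenyl) carbon is saturated: that saturated carbon is sp³ and has no p orbital in the ring π system. Conjugation is not continuous around the ring.
Hückel's rule only applies to fully conjugated rings, so this one is simply non-aromatic.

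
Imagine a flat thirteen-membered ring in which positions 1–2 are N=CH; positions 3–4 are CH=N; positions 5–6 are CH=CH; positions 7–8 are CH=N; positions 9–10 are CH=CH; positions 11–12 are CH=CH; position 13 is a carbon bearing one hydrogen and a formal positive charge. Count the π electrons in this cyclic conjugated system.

Check conjugation: the double-bond atoms are sp², each contributing one p electron; the doubly-bonded nitrogens are pyridine-type — their lone pairs lie in the ring plane, leaving one electron in the p orbital; the carbocation has an empty p orbital — every position has a p orbital, so the cyclic π system is continuous.
Counting π electrons: 6 × 2 = 12 from the double-bond units + 0 from the CH(+) atom = 12.

12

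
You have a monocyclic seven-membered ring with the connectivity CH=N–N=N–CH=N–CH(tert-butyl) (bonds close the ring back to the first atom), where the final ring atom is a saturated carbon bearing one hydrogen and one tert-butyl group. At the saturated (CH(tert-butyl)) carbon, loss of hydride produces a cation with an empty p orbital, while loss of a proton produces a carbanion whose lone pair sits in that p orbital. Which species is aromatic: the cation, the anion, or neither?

The cation

Both ions have a continuous loop of p orbitals — each ring atom is sp².
Cation: 3 × 2 + 0 = 6 π electrons → 4(1)+2, aromatic.
Anion: 3 × 2 + 2 = 8 π electrons → 4(2), antiaromatic.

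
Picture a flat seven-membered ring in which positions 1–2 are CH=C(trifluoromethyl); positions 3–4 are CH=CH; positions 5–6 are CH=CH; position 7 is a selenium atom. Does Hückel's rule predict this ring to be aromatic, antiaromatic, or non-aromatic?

Antiaromatic

All ring atoms are sp² and supply a p orbital to the ring (every atom in a ring double bond is sp² and brings one electron to the p orbital; the selenium donates one lone pair from its p orbital); the conjugation is uninterrupted.
π-electron count: 3 × 2 = 6 from the double-bond units + 2 from the Se atom = 8.
With 8 = 4·2 π electrons, Hückel's rule classifies the planar ring as antiaromatic.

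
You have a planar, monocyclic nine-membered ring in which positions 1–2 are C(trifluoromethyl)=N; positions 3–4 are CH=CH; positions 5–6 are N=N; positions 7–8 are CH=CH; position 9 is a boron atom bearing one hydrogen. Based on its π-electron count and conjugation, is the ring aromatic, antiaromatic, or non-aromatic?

Antiaromatic

The p orbitals form a continuous loop: each doubly-bonded ring atom is sp² with one p-orbital electron; each sp² =N– keeps its lone pair in-plane and puts one electron into the π system; the boron has an empty p orbital. The ring is fully conjugated.
Tallying contributions gives 4 × 2 = 8 from the double-bond units + 0 from the BH atom = 8.
8 = 4(2); a planar, fully conjugated 4n system is antiaromatic.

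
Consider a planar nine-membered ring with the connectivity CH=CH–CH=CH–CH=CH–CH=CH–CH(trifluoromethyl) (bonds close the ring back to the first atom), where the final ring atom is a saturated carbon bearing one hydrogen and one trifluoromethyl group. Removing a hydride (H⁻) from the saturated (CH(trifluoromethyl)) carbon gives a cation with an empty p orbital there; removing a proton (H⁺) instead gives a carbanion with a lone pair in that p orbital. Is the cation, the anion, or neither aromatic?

Once that carbon is sp², every ring atom has a p orbital and both ions are fully conjugated.
Cation: 4 × 2 + 0 = 8 π electrons → 4(2), antiaromatic.
Anion: 4 × 2 + 2 = 10 π electrons → 4(2)+2, aromatic.

The anion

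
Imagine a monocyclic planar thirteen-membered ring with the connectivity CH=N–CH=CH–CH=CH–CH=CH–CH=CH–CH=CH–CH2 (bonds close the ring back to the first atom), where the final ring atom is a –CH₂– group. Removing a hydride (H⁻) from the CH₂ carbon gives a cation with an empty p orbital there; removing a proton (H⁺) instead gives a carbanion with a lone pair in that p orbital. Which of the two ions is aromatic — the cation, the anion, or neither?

Once that carbon is sp², every ring atom has a p orbital and both ions are fully conjugated.
Cation: 6 × 2 + 0 = 12 π electrons → 4(3), antiaromatic.
Anion: 6 × 2 + 2 = 14 π electrons → 4(3)+2, aromatic.

The anion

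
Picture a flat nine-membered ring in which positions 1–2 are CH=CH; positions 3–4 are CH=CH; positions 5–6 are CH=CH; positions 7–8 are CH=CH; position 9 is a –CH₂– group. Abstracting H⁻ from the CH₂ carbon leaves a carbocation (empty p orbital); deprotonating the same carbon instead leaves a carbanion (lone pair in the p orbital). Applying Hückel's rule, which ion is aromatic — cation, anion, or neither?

The anion

In either ion the ring is fully conjugated: every atom, including the new sp² carbon, supplies a p orbital.
Cation: 4 × 2 + 0 = 8 π electrons → 4(2), antiaromatic.
Anion: 4 × 2 + 2 = 10 π electrons → 4(2)+2, aromatic.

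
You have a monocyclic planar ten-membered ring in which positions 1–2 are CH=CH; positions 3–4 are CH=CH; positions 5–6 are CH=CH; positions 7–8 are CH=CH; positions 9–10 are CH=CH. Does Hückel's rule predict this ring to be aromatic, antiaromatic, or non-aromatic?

Check conjugation: every atom in a ring double bond is sp² and brings one electron to the p orbital — every position has a p orbital, so the cyclic π system is continuous.
Counting π electrons: 5 × 2 = 10 from the 5 double-bond units.
With 10 π electrons (n = 2), the Hückel 4n+2 condition holds.

Aromatic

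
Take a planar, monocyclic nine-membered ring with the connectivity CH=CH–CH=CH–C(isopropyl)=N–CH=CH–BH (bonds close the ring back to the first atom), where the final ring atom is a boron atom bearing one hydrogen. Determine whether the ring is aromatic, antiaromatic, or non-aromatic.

Every ring atom contributes a p orbital perpendicular to the ring (each doubly-bonded ring atom is sp² with one p-orbital electron; each sp² =N– keeps its lone pair in-plane and puts one electron into the π system; the boron has an empty p orbital), so the π system is cyclic and fully conjugated.
Adding the contributions, 4 × 2 = 8 from the double-bond units + 0 from the BH atom = 8.
8 is a 4n count (n = 2), so the planar conjugated ring is antiaromatic.

Antiaromatic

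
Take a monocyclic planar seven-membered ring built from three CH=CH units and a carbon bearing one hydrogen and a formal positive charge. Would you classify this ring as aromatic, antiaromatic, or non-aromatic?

Aromatic

Check conjugation: the double-bond atoms are sp², each contributing one p electron; the carbocation has an empty p orbital — every position has a p orbital, so the cyclic π system is continuous.
Tallying contributions gives 3 × 2 = 6 from the double-bond units + 0 from the CH(+) atom = 6.
Since 6 = 4·1 + 2, the ring meets the 4n+2 criterion.
(This ring is the tropylium cation.)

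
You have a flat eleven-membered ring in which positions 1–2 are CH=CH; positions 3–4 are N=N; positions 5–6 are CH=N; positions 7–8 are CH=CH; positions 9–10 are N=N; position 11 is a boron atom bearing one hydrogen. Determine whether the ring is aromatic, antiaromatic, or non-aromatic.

Aromatic

Check conjugation: each doubly-bonded ring atom is sp² with one p-orbital electron; each =N– nitrogen is pyridine-type (lone pair in the sp² plane, one electron in the p orbital); the boron has an empty p orbital — every position has a p orbital, so the cyclic π system is continuous.
Adding the contributions, 5 × 2 = 10 from the double-bond units + 0 from the BH atom = 10.
With 10 π electrons (n = 2), the Hückel 4n+2 condition holds.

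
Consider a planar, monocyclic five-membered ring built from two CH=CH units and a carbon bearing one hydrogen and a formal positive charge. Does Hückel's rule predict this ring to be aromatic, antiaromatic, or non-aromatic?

The p orbitals form a continuous loop: every atom in a ring double bond is sp² and brings one electron to the p orbital; the carbocation has an empty p orbital. The ring is fully conjugated.
Tallying contributions gives 2 × 2 = 4 from the double-bond units + 0 from the CH(+) atom = 4.
4 is a 4n count (n = 1), so the planar conjugated ring is antiaromatic.

Antiaromatic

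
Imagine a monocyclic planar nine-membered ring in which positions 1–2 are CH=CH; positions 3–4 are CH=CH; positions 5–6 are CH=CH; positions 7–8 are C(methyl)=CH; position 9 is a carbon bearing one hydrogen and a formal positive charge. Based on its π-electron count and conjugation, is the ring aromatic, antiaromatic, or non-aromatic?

Antiaromatic

Every ring atom contributes a p orbital perpendicular to the ring (the double-bond atoms are sp², each contributing one p electron; the carbocation has an empty p orbital), so the π system is cyclic and fully conjugated.
Counting π electrons: 4 × 2 = 8 from the double-bond units + 0 from the CH(+) atom = 8.
8 is a 4n count (n = 2), so the planar conjugated ring is antiaromatic.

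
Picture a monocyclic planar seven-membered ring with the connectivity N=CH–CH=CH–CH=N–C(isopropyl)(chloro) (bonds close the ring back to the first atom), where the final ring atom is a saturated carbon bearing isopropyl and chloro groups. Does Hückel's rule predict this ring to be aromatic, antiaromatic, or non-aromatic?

Non-aromatic

At the C(isopropyl)(chloro) position, that saturated carbon is sp³ and has no p orbital in the ring π system; the ring's p-orbital overlap is broken there.
Hückel's rule only applies to fully conjugated rings, so this one is simply non-aromatic.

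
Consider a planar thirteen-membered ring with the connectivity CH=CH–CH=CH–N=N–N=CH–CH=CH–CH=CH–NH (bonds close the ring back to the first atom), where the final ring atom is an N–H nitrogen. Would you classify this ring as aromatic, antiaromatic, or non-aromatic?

Aromatic

Check conjugation: every atom in a ring double bond is sp² and brings one electron to the p orbital; each sp² =N– keeps its lone pair in-plane and puts one electron into the π system; the pyrrole-type nitrogen donates its lone pair from the p orbital — every position has a p orbital, so the cyclic π system is continuous.
Adding the contributions, 6 × 2 = 12 from the double-bond units + 2 from the NH atom = 14.
Since 14 = 4·3 + 2, the ring meets the 4n+2 criterion.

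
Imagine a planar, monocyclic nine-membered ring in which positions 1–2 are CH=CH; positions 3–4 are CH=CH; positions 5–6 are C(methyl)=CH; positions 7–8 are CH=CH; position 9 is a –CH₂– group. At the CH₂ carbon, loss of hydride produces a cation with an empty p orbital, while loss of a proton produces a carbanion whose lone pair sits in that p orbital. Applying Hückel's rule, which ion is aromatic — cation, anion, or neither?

Both ions have a continuous loop of p orbitals — each ring atom is sp².
Cation: 4 × 2 + 0 = 8 π electrons → 4(2), antiaromatic.
Anion: 4 × 2 + 2 = 10 π electrons → 4(2)+2, aromatic.

The anion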